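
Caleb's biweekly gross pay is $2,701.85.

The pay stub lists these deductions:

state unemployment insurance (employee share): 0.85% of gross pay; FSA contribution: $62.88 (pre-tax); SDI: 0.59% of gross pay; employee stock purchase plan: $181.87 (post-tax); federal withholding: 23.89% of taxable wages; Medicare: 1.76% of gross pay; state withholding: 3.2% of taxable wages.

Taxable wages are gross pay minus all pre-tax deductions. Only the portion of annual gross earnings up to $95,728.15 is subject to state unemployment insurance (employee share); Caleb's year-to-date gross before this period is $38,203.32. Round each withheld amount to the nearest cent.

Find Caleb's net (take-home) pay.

$1,655.74

FSA contribution: $62.88
Taxable wages = $2,701.85 − $62.88 = $2,638.97
Federal withholding: $2,638.97 × 0.2389 = $630.45
State withholding: $2,638.97 × 0.032 = $84.45
Medicare: $2,701.85 × 0.0176 = $47.55
State unemployment insurance (employee share): cap not yet reached, full $2,701.85 is subject → $2,701.85 × 0.0085 = $22.97
SDI: $2,701.85 × 0.0059 = $15.94
Employee stock purchase plan: $181.87
Total deductions = $62.88 + $630.45 + $84.45 + $47.55 + $22.97 + $15.94 + $181.87 = $1,046.11
Net pay = $2,701.85 − $1,046.11 = $1,655.74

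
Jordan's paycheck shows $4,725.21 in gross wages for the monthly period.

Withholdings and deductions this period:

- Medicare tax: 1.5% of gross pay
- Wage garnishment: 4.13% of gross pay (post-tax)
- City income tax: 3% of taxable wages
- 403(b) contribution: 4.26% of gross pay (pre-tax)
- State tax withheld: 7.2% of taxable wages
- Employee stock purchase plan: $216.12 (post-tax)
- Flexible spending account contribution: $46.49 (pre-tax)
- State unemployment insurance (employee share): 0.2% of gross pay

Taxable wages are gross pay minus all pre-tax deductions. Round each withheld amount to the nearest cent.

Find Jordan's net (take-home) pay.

$3,529.14

Flexible spending account contribution: $46.49
403(b) contribution: $4,725.21 × 0.0426 = $201.29
Pre-tax total = $46.49 + $201.29 = $247.78
Taxable wages = $4,725.21 − $247.78 = $4,477.43
State tax withheld: $4,477.43 × 0.072 = $322.37
City income tax: $4,477.43 × 0.03 = $134.32
Medicare tax: $4,725.21 × 0.015 = $70.88
State unemployment insurance (employee share): $4,725.21 × 0.002 = $9.45
Wage garnishment: $4,725.21 × 0.0413 = $195.15
Employee stock purchase plan: $216.12
Total deductions = $46.49 + $201.29 + $322.37 + $134.32 + $70.88 + $9.45 + $195.15 + $216.12 = $1,196.07
Net pay = $4,725.21 − $1,196.07 = $3,529.14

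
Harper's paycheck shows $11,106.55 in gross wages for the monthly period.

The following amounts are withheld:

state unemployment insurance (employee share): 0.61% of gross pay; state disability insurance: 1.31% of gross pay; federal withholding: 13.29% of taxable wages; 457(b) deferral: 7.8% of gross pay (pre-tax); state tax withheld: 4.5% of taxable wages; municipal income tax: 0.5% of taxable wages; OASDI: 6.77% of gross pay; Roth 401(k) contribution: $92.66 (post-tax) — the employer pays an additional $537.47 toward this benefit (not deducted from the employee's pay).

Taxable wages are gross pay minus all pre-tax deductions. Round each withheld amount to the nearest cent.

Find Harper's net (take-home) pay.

$7,309.48

457(b) deferral: $11,106.55 × 0.078 = $866.31
Taxable wages = $11,106.55 − $866.31 = $10,240.24
Municipal income tax: $10,240.24 × 0.005 = $51.20
Federal withholding: $10,240.24 × 0.1329 = $1,360.93
State tax withheld: $10,240.24 × 0.045 = $460.81
State unemployment insurance (employee share): $11,106.55 × 0.0061 = $67.75
OASDI: $11,106.55 × 0.0677 = $751.91
State disability insurance: $11,106.55 × 0.0131 = $145.50
Roth 401(k) contribution: $92.66
(Employer's $537.47 toward Roth 401(k) contribution is not withheld from the employee.)
Total deductions = $866.31 + $51.20 + $1,360.93 + $460.81 + $67.75 + $751.91 + $145.50 + $92.66 = $3,797.07
Net pay = $11,106.55 − $3,797.07 = $7,309.48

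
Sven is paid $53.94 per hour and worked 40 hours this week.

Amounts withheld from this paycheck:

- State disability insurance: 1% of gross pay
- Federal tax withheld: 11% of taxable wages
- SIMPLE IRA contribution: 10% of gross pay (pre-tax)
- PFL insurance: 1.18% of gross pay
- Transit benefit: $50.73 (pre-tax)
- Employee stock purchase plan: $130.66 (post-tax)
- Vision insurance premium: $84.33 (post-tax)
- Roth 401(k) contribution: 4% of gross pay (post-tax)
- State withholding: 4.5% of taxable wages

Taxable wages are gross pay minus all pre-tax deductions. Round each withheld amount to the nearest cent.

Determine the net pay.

$1249.66

Gross pay: 40 × $53.94 = $2157.60
Transit benefit: $50.73
SIMPLE IRA contribution: $2157.60 × 0.1 = $215.76
Pre-tax total = $50.73 + $215.76 = $266.49
Taxable wages = $2157.60 − $266.49 = $1891.11
Federal tax withheld: $1891.11 × 0.11 = $208.02
State withholding: $1891.11 × 0.045 = $85.10
PFL insurance: $2157.60 × 0.0118 = $25.46
State disability insurance: $2157.60 × 0.01 = $21.58
Roth 401(k) contribution: $2157.60 × 0.04 = $86.30
Employee stock purchase plan: $130.66
Vision insurance premium: $84.33
Total deductions = $50.73 + $215.76 + $208.02 + $85.10 + $25.46 + $21.58 + $86.30 + $130.66 + $84.33 = $907.94
Net pay = $2157.60 − $907.94 = $1249.66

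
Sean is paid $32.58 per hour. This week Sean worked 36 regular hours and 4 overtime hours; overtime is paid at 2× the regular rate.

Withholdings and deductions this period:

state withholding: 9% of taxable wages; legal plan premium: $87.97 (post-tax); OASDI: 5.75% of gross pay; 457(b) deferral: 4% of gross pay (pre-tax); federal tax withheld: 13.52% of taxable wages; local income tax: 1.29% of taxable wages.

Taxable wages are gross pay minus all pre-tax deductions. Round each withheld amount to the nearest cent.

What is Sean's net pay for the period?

$878.11

Regular pay: 36 × $32.58 = $1172.88
Overtime pay: 4 × $32.58 × 2 = $260.64
Gross pay = $1172.88 + $260.64 = $1433.52
457(b) deferral: $1433.52 × 0.04 = $57.34
Taxable wages = $1433.52 − $57.34 = $1376.18
Local income tax: $1376.18 × 0.0129 = $17.75
State withholding: $1376.18 × 0.09 = $123.86
Federal tax withheld: $1376.18 × 0.1352 = $186.06
OASDI: $1433.52 × 0.0575 = $82.43
Legal plan premium: $87.97
Total deductions = $57.34 + $17.75 + $123.86 + $186.06 + $82.43 + $87.97 = $555.41
Net pay = $1433.52 − $555.41 = $878.11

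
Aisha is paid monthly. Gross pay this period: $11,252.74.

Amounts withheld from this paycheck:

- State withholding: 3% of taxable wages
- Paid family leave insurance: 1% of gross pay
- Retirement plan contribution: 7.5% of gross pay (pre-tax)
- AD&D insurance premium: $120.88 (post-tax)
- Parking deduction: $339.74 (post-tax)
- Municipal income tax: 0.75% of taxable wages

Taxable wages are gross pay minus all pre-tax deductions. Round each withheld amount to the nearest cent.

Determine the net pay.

Retirement plan contribution: $11,252.74 × 0.075 = $843.96
Taxable wages = $11,252.74 − $843.96 = $10,408.78
Municipal income tax: $10,408.78 × 0.0075 = $78.07
State withholding: $10,408.78 × 0.03 = $312.26
Paid family leave insurance: $11,252.74 × 0.01 = $112.53
AD&D insurance premium: $120.88
Parking deduction: $339.74
Total deductions = $843.96 + $78.07 + $312.26 + $112.53 + $120.88 + $339.74 = $1,807.44
Net pay = $11,252.74 − $1,807.44 = $9,445.30

$9,445.30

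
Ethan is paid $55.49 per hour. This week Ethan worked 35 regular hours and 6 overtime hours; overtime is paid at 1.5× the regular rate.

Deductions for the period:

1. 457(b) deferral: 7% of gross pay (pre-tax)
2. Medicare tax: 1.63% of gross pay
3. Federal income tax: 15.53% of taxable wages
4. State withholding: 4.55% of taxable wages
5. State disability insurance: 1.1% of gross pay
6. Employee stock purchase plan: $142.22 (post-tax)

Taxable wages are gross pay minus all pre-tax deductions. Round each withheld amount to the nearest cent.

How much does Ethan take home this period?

$1605.83

Regular pay: 35 × $55.49 = $1942.15
Overtime pay: 6 × $55.49 × 1.5 = $499.41
Gross pay = $1942.15 + $499.41 = $2441.56
457(b) deferral: $2441.56 × 0.07 = $170.91
Taxable wages = $2441.56 − $170.91 = $2270.65
Federal income tax: $2270.65 × 0.1553 = $352.63
State withholding: $2270.65 × 0.0455 = $103.31
Medicare tax: $2441.56 × 0.0163 = $39.80
State disability insurance: $2441.56 × 0.011 = $26.86
Employee stock purchase plan: $142.22
Total deductions = $170.91 + $352.63 + $103.31 + $39.80 + $26.86 + $142.22 = $835.73
Net pay = $2441.56 − $835.73 = $1605.83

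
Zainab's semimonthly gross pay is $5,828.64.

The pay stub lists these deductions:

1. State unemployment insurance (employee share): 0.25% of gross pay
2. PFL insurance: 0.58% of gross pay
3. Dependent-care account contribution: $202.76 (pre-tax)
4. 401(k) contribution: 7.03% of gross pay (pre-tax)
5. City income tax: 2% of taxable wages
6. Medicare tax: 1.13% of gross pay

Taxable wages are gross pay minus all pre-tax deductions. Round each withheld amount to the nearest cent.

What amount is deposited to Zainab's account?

$4,997.57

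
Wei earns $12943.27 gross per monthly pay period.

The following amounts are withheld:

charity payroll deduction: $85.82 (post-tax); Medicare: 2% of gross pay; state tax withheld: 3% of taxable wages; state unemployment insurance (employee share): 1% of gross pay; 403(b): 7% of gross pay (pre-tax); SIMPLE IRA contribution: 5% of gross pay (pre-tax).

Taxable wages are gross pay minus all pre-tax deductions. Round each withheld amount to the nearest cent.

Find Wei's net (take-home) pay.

$10574.26

SIMPLE IRA contribution: $12943.27 × 0.05 = $647.16
403(b): $12943.27 × 0.07 = $906.03
Pre-tax total = $647.16 + $906.03 = $1553.19
Taxable wages = $12943.27 − $1553.19 = $11390.08
State tax withheld: $11390.08 × 0.03 = $341.70
Medicare: $12943.27 × 0.02 = $258.87
State unemployment insurance (employee share): $12943.27 × 0.01 = $129.43
Charity payroll deduction: $85.82
Total deductions = $647.16 + $906.03 + $341.70 + $258.87 + $129.43 + $85.82 = $2369.01
Net pay = $12943.27 − $2369.01 = $10574.26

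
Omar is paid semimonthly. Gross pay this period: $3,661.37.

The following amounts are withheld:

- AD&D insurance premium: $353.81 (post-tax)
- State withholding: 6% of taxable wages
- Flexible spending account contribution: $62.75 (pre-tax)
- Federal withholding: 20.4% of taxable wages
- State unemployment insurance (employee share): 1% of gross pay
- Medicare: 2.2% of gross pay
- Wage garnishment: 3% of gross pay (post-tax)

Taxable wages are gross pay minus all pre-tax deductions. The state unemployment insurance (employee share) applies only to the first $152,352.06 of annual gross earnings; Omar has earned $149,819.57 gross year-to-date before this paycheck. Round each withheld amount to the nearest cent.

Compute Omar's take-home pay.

Flexible spending account contribution: $62.75
Taxable wages = $3,661.37 − $62.75 = $3,598.62
Federal withholding: $3,598.62 × 0.204 = $734.12
State withholding: $3,598.62 × 0.06 = $215.92
State unemployment insurance (employee share): only $152,352.06 − $149,819.57 = $2,532.49 of this check is subject → $2,532.49 × 0.01 = $25.32
Medicare: $3,661.37 × 0.022 = $80.55
Wage garnishment: $3,661.37 × 0.03 = $109.84
AD&D insurance premium: $353.81
Total deductions = $62.75 + $734.12 + $215.92 + $25.32 + $80.55 + $109.84 + $353.81 = $1,582.31
Net pay = $3,661.37 − $1,582.31 = $2,079.06

$2,079.06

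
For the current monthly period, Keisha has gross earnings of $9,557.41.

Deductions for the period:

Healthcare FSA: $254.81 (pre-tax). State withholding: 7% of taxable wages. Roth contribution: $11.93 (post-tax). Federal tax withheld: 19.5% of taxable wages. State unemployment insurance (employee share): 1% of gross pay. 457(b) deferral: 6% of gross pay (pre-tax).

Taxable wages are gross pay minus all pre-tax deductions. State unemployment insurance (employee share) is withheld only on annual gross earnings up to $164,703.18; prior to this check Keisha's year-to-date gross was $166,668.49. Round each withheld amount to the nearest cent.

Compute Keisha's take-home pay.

457(b) deferral: $9,557.41 × 0.06 = $573.44
Healthcare FSA: $254.81
Pre-tax total = $573.44 + $254.81 = $828.25
Taxable wages = $9,557.41 − $828.25 = $8,729.16
Federal tax withheld: $8,729.16 × 0.195 = $1,702.19
State withholding: $8,729.16 × 0.07 = $611.04
State unemployment insurance (employee share): annual cap $164,703.18 already reached (YTD $166,668.49), so $0.00
Roth contribution: $11.93
Total deductions = $573.44 + $254.81 + $1,702.19 + $611.04 + $0.00 + $11.93 = $3,153.41
Net pay = $9,557.41 − $3,153.41 = $6,404.00

$6,404.00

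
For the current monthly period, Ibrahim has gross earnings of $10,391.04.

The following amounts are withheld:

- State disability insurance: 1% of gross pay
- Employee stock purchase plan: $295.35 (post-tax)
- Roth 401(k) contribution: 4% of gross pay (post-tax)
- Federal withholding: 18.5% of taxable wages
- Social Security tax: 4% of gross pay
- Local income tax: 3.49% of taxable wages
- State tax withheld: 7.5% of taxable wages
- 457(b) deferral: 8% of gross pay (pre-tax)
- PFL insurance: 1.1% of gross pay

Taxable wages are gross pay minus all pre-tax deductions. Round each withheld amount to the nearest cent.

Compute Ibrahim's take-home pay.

$5,395.74

457(b) deferral: $10,391.04 × 0.08 = $831.28
Taxable wages = $10,391.04 − $831.28 = $9,559.76
Local income tax: $9,559.76 × 0.0349 = $333.64
State tax withheld: $9,559.76 × 0.075 = $716.98
Federal withholding: $9,559.76 × 0.185 = $1,768.56
PFL insurance: $10,391.04 × 0.011 = $114.30
State disability insurance: $10,391.04 × 0.01 = $103.91
Social Security tax: $10,391.04 × 0.04 = $415.64
Roth 401(k) contribution: $10,391.04 × 0.04 = $415.64
Employee stock purchase plan: $295.35
Total deductions = $831.28 + $333.64 + $716.98 + $1,768.56 + $114.30 + $103.91 + $415.64 + $415.64 + $295.35 = $4,995.30
Net pay = $10,391.04 − $4,995.30 = $5,395.74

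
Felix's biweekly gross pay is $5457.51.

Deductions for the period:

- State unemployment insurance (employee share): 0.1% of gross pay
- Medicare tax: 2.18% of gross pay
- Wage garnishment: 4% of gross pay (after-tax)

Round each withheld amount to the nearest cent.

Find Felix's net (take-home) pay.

Medicare tax: $5457.51 × 0.0218 = $118.97
State unemployment insurance (employee share): $5457.51 × 0.001 = $5.46
Wage garnishment: $5457.51 × 0.04 = $218.30
Total deductions = $118.97 + $5.46 + $218.30 = $342.73
Net pay = $5457.51 − $342.73 = $5114.78

$5114.78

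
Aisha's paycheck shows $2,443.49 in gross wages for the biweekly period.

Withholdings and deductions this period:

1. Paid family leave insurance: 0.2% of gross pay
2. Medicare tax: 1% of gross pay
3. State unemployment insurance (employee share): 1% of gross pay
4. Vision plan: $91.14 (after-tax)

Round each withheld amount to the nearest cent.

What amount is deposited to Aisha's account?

$2,298.60

Medicare tax: $2,443.49 × 0.01 = $24.43
Paid family leave insurance: $2,443.49 × 0.002 = $4.89
State unemployment insurance (employee share): $2,443.49 × 0.01 = $24.43
Vision plan: $91.14
Total deductions = $24.43 + $4.89 + $24.43 + $91.14 = $144.89
Net pay = $2,443.49 − $144.89 = $2,298.60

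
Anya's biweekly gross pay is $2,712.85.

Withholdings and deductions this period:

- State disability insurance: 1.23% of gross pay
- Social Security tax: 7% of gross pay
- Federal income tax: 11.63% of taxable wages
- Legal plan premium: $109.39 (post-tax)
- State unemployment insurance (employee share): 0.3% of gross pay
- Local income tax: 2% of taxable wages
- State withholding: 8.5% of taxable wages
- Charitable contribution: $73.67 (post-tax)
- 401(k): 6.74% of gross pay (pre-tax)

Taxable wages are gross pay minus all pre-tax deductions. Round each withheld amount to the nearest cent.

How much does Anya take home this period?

401(k): $2,712.85 × 0.0674 = $182.85
Taxable wages = $2,712.85 − $182.85 = $2,530.00
Federal income tax: $2,530.00 × 0.1163 = $294.24
Local income tax: $2,530.00 × 0.02 = $50.60
State withholding: $2,530.00 × 0.085 = $215.05
State unemployment insurance (employee share): $2,712.85 × 0.003 = $8.14
Social Security tax: $2,712.85 × 0.07 = $189.90
State disability insurance: $2,712.85 × 0.0123 = $33.37
Legal plan premium: $109.39
Charitable contribution: $73.67
Total deductions = $182.85 + $294.24 + $50.60 + $215.05 + $8.14 + $189.90 + $33.37 + $109.39 + $73.67 = $1,157.21
Net pay = $2,712.85 − $1,157.21 = $1,555.64

$1,555.64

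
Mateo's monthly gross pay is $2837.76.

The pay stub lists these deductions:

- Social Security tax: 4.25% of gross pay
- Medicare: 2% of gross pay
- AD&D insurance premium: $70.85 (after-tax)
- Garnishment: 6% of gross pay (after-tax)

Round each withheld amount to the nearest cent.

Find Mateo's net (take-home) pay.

Social Security tax: $2837.76 × 0.0425 = $120.60
Medicare: $2837.76 × 0.02 = $56.76
Garnishment: $2837.76 × 0.06 = $170.27
AD&D insurance premium: $70.85
Total deductions = $120.60 + $56.76 + $170.27 + $70.85 = $418.48
Net pay = $2837.76 − $418.48 = $2419.28

$2419.28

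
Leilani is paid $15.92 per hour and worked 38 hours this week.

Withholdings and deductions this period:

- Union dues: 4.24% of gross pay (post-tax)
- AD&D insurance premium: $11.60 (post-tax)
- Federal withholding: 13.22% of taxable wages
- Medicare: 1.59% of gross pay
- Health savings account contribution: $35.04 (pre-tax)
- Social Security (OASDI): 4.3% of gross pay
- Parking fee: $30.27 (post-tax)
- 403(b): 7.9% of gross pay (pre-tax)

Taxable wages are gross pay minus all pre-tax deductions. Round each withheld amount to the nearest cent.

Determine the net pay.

Gross pay: 38 × $15.92 = $604.96
Health savings account contribution: $35.04
403(b): $604.96 × 0.079 = $47.79
Pre-tax total = $35.04 + $47.79 = $82.83
Taxable wages = $604.96 − $82.83 = $522.13
Federal withholding: $522.13 × 0.1322 = $69.03
Medicare: $604.96 × 0.0159 = $9.62
Social Security (OASDI): $604.96 × 0.043 = $26.01
Parking fee: $30.27
Union dues: $604.96 × 0.0424 = $25.65
AD&D insurance premium: $11.60
Total deductions = $35.04 + $47.79 + $69.03 + $9.62 + $26.01 + $30.27 + $25.65 + $11.60 = $255.01
Net pay = $604.96 − $255.01 = $349.95

$349.95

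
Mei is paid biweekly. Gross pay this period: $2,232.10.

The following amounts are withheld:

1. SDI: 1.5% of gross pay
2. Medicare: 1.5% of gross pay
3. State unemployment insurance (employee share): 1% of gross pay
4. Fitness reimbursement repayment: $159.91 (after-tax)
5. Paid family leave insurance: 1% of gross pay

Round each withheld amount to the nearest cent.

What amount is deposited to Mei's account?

Medicare: $2,232.10 × 0.015 = $33.48
SDI: $2,232.10 × 0.015 = $33.48
State unemployment insurance (employee share): $2,232.10 × 0.01 = $22.32
Paid family leave insurance: $2,232.10 × 0.01 = $22.32
Fitness reimbursement repayment: $159.91
Total deductions = $33.48 + $33.48 + $22.32 + $22.32 + $159.91 = $271.51
Net pay = $2,232.10 − $271.51 = $1,960.59

$1,960.59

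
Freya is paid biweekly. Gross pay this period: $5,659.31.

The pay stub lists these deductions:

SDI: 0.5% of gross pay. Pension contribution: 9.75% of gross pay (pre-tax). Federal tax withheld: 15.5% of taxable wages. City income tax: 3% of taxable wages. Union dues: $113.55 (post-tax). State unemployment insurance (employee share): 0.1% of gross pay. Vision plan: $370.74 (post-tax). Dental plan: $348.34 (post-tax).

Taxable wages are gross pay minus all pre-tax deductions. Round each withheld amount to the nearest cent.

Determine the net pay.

$3,296.04

Pension contribution: $5,659.31 × 0.0975 = $551.78
Taxable wages = $5,659.31 − $551.78 = $5,107.53
Federal tax withheld: $5,107.53 × 0.155 = $791.67
City income tax: $5,107.53 × 0.03 = $153.23
State unemployment insurance (employee share): $5,659.31 × 0.001 = $5.66
SDI: $5,659.31 × 0.005 = $28.30
Union dues: $113.55
Dental plan: $348.34
Vision plan: $370.74
Total deductions = $551.78 + $791.67 + $153.23 + $5.66 + $28.30 + $113.55 + $348.34 + $370.74 = $2,363.27
Net pay = $5,659.31 − $2,363.27 = $3,296.04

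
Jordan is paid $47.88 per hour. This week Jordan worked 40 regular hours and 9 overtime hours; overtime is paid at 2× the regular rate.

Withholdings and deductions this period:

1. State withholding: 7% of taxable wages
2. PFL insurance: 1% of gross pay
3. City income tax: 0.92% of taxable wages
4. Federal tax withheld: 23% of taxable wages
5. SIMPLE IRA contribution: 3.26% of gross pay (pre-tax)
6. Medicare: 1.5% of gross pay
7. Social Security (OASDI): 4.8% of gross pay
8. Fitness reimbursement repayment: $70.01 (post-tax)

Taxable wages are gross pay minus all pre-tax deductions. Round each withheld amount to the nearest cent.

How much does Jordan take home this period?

$1,583.09

Regular pay: 40 × $47.88 = $1,915.20
Overtime pay: 9 × $47.88 × 2 = $861.84
Gross pay = $1,915.20 + $861.84 = $2,777.04
SIMPLE IRA contribution: $2,777.04 × 0.0326 = $90.53
Taxable wages = $2,777.04 − $90.53 = $2,686.51
State withholding: $2,686.51 × 0.07 = $188.06
Federal tax withheld: $2,686.51 × 0.23 = $617.90
City income tax: $2,686.51 × 0.0092 = $24.72
Medicare: $2,777.04 × 0.015 = $41.66
PFL insurance: $2,777.04 × 0.01 = $27.77
Social Security (OASDI): $2,777.04 × 0.048 = $133.30
Fitness reimbursement repayment: $70.01
Total deductions = $90.53 + $188.06 + $617.90 + $24.72 + $41.66 + $27.77 + $133.30 + $70.01 = $1,193.95
Net pay = $2,777.04 − $1,193.95 = $1,583.09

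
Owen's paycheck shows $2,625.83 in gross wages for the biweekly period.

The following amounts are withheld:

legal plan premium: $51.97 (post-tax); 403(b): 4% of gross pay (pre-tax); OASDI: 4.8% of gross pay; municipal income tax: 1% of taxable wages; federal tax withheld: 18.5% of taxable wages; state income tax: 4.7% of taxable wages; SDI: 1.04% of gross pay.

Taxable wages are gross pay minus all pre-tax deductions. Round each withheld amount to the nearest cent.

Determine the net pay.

$1,705.44

403(b): $2,625.83 × 0.04 = $105.03
Taxable wages = $2,625.83 − $105.03 = $2,520.80
State income tax: $2,520.80 × 0.047 = $118.48
Federal tax withheld: $2,520.80 × 0.185 = $466.35
Municipal income tax: $2,520.80 × 0.01 = $25.21
SDI: $2,625.83 × 0.0104 = $27.31
OASDI: $2,625.83 × 0.048 = $126.04
Legal plan premium: $51.97
Total deductions = $105.03 + $118.48 + $466.35 + $25.21 + $27.31 + $126.04 + $51.97 = $920.39
Net pay = $2,625.83 − $920.39 = $1,705.44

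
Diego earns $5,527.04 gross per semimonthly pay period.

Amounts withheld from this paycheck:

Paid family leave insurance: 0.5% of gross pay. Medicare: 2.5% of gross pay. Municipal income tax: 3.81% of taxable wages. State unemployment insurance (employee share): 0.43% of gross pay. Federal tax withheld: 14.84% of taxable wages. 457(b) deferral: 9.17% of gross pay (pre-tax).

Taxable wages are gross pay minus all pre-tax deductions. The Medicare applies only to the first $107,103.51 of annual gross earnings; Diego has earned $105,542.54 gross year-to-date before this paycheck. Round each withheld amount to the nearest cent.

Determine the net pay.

457(b) deferral: $5,527.04 × 0.0917 = $506.83
Taxable wages = $5,527.04 − $506.83 = $5,020.21
Federal tax withheld: $5,020.21 × 0.1484 = $745.00
Municipal income tax: $5,020.21 × 0.0381 = $191.27
State unemployment insurance (employee share): $5,527.04 × 0.0043 = $23.77
Paid family leave insurance: $5,527.04 × 0.005 = $27.64
Medicare: only $107,103.51 − $105,542.54 = $1,560.97 of this check is subject → $1,560.97 × 0.025 = $39.02
Total deductions = $506.83 + $745.00 + $191.27 + $23.77 + $27.64 + $39.02 = $1,533.53
Net pay = $5,527.04 − $1,533.53 = $3,993.51

$3,993.51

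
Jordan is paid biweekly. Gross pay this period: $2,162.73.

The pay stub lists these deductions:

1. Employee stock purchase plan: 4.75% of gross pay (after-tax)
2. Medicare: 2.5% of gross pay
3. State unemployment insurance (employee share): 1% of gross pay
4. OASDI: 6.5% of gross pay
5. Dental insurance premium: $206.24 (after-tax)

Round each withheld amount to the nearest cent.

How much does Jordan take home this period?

$1,637.48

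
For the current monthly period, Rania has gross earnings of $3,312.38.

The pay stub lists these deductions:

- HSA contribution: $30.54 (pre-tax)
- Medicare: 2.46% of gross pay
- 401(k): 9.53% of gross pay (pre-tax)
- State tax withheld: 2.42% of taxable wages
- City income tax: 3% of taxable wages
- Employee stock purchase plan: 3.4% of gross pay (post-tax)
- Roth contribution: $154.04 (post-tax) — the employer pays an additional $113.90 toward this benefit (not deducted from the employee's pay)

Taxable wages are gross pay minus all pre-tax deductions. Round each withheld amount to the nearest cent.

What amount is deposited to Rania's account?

$2,457.26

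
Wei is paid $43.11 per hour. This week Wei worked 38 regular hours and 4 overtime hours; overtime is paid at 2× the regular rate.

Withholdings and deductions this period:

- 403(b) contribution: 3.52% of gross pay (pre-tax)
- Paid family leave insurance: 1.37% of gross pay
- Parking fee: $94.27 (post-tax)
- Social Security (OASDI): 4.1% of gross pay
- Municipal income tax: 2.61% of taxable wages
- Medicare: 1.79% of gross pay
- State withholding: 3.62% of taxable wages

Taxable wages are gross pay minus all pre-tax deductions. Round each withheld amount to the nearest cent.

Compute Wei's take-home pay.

$1,555.81

Regular pay: 38 × $43.11 = $1,638.18
Overtime pay: 4 × $43.11 × 2 = $344.88
Gross pay = $1,638.18 + $344.88 = $1,983.06
403(b) contribution: $1,983.06 × 0.0352 = $69.80
Taxable wages = $1,983.06 − $69.80 = $1,913.26
Municipal income tax: $1,913.26 × 0.0261 = $49.94
State withholding: $1,913.26 × 0.0362 = $69.26
Paid family leave insurance: $1,983.06 × 0.0137 = $27.17
Medicare: $1,983.06 × 0.0179 = $35.50
Social Security (OASDI): $1,983.06 × 0.041 = $81.31
Parking fee: $94.27
Total deductions = $69.80 + $49.94 + $69.26 + $27.17 + $35.50 + $81.31 + $94.27 = $427.25
Net pay = $1,983.06 − $427.25 = $1,555.81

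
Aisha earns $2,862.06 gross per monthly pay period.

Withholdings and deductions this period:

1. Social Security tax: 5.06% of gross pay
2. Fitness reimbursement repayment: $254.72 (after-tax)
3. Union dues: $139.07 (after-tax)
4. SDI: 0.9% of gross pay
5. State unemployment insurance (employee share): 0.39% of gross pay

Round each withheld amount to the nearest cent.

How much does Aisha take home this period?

$2,286.53

Social Security tax: $2,862.06 × 0.0506 = $144.82
SDI: $2,862.06 × 0.009 = $25.76
State unemployment insurance (employee share): $2,862.06 × 0.0039 = $11.16
Union dues: $139.07
Fitness reimbursement repayment: $254.72
Total deductions = $144.82 + $25.76 + $11.16 + $139.07 + $254.72 = $575.53
Net pay = $2,862.06 − $575.53 = $2,286.53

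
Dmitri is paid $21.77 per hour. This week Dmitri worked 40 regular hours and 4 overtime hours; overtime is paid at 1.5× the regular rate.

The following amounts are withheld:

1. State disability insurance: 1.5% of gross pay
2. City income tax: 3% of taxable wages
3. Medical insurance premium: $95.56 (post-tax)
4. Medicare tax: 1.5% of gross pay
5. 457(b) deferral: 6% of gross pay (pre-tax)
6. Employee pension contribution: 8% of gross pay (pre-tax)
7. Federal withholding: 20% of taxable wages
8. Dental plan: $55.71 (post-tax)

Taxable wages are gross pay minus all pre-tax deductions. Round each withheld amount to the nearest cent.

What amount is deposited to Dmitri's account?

Regular pay: 40 × $21.77 = $870.80
Overtime pay: 4 × $21.77 × 1.5 = $130.62
Gross pay = $870.80 + $130.62 = $1,001.42
457(b) deferral: $1,001.42 × 0.06 = $60.09
Employee pension contribution: $1,001.42 × 0.08 = $80.11
Pre-tax total = $60.09 + $80.11 = $140.20
Taxable wages = $1,001.42 − $140.20 = $861.22
City income tax: $861.22 × 0.03 = $25.84
Federal withholding: $861.22 × 0.2 = $172.24
State disability insurance: $1,001.42 × 0.015 = $15.02
Medicare tax: $1,001.42 × 0.015 = $15.02
Medical insurance premium: $95.56
Dental plan: $55.71
Total deductions = $60.09 + $80.11 + $25.84 + $172.24 + $15.02 + $15.02 + $95.56 + $55.71 = $519.59
Net pay = $1,001.42 − $519.59 = $481.83

$481.83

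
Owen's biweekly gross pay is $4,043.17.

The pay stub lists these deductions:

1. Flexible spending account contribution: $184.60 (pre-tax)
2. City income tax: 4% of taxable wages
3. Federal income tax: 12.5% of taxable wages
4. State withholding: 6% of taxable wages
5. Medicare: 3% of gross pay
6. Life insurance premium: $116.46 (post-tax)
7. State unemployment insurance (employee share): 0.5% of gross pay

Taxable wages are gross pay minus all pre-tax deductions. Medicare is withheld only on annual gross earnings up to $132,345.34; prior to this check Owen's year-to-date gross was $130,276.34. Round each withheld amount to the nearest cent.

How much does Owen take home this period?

Flexible spending account contribution: $184.60
Taxable wages = $4,043.17 − $184.60 = $3,858.57
Federal income tax: $3,858.57 × 0.125 = $482.32
State withholding: $3,858.57 × 0.06 = $231.51
City income tax: $3,858.57 × 0.04 = $154.34
State unemployment insurance (employee share): $4,043.17 × 0.005 = $20.22
Medicare: only $132,345.34 − $130,276.34 = $2,069.00 of this check is subject → $2,069.00 × 0.03 = $62.07
Life insurance premium: $116.46
Total deductions = $184.60 + $482.32 + $231.51 + $154.34 + $20.22 + $62.07 + $116.46 = $1,251.52
Net pay = $4,043.17 − $1,251.52 = $2,791.65

$2,791.65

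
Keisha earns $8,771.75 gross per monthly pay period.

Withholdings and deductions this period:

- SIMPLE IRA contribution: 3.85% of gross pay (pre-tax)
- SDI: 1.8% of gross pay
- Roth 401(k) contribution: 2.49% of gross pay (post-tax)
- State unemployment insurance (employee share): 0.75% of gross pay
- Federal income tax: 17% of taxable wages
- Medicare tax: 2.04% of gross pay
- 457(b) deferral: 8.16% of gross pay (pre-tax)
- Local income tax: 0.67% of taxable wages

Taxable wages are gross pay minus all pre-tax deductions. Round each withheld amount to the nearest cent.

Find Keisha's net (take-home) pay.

$5,733.41

457(b) deferral: $8,771.75 × 0.0816 = $715.77
SIMPLE IRA contribution: $8,771.75 × 0.0385 = $337.71
Pre-tax total = $715.77 + $337.71 = $1,053.48
Taxable wages = $8,771.75 − $1,053.48 = $7,718.27
Federal income tax: $7,718.27 × 0.17 = $1,312.11
Local income tax: $7,718.27 × 0.0067 = $51.71
Medicare tax: $8,771.75 × 0.0204 = $178.94
State unemployment insurance (employee share): $8,771.75 × 0.0075 = $65.79
SDI: $8,771.75 × 0.018 = $157.89
Roth 401(k) contribution: $8,771.75 × 0.0249 = $218.42
Total deductions = $715.77 + $337.71 + $1,312.11 + $51.71 + $178.94 + $65.79 + $157.89 + $218.42 = $3,038.34
Net pay = $8,771.75 − $3,038.34 = $5,733.41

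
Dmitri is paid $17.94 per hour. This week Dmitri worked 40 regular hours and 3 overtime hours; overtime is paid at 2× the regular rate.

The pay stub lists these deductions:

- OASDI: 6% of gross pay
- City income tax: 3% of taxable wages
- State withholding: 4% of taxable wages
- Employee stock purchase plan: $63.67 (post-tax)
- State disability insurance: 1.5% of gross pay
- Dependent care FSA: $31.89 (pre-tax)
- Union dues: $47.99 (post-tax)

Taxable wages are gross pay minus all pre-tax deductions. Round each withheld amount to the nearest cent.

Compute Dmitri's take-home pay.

$564.27

Regular pay: 40 × $17.94 = $717.60
Overtime pay: 3 × $17.94 × 2 = $107.64
Gross pay = $717.60 + $107.64 = $825.24
Dependent care FSA: $31.89
Taxable wages = $825.24 − $31.89 = $793.35
City income tax: $793.35 × 0.03 = $23.80
State withholding: $793.35 × 0.04 = $31.73
OASDI: $825.24 × 0.06 = $49.51
State disability insurance: $825.24 × 0.015 = $12.38
Employee stock purchase plan: $63.67
Union dues: $47.99
Total deductions = $31.89 + $23.80 + $31.73 + $49.51 + $12.38 + $63.67 + $47.99 = $260.97
Net pay = $825.24 − $260.97 = $564.27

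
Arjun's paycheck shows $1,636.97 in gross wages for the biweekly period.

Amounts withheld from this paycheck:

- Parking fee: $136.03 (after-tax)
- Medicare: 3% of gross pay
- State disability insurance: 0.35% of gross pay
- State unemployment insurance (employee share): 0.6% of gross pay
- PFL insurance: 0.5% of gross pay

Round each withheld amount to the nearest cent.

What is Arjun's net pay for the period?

$1,428.10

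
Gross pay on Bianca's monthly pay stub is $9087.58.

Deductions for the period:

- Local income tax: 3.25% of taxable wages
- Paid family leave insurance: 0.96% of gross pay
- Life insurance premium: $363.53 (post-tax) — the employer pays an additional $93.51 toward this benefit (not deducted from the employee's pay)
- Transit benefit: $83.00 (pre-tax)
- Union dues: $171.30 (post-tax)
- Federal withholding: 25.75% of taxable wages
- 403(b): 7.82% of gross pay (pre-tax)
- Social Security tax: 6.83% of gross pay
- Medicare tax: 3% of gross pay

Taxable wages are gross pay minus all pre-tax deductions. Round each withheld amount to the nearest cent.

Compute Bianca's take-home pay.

403(b): $9087.58 × 0.0782 = $710.65
Transit benefit: $83.00
Pre-tax total = $710.65 + $83.00 = $793.65
Taxable wages = $9087.58 − $793.65 = $8293.93
Federal withholding: $8293.93 × 0.2575 = $2135.69
Local income tax: $8293.93 × 0.0325 = $269.55
Paid family leave insurance: $9087.58 × 0.0096 = $87.24
Social Security tax: $9087.58 × 0.0683 = $620.68
Medicare tax: $9087.58 × 0.03 = $272.63
Union dues: $171.30
Life insurance premium: $363.53
(Employer's $93.51 toward life insurance premium is not withheld from the employee.)
Total deductions = $710.65 + $83.00 + $2135.69 + $269.55 + $87.24 + $620.68 + $272.63 + $171.30 + $363.53 = $4714.27
Net pay = $9087.58 − $4714.27 = $4373.31

$4373.31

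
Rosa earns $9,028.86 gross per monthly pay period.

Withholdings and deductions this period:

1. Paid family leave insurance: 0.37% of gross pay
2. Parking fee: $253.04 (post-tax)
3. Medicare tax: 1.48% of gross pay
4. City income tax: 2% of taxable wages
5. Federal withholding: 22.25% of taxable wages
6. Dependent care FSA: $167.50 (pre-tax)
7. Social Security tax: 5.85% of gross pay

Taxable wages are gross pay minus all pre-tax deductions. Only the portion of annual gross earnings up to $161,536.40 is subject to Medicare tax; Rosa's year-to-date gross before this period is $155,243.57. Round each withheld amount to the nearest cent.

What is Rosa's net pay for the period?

Dependent care FSA: $167.50
Taxable wages = $9,028.86 − $167.50 = $8,861.36
City income tax: $8,861.36 × 0.02 = $177.23
Federal withholding: $8,861.36 × 0.2225 = $1,971.65
Medicare tax: only $161,536.40 − $155,243.57 = $6,292.83 of this check is subject → $6,292.83 × 0.0148 = $93.13
Paid family leave insurance: $9,028.86 × 0.0037 = $33.41
Social Security tax: $9,028.86 × 0.0585 = $528.19
Parking fee: $253.04
Total deductions = $167.50 + $177.23 + $1,971.65 + $93.13 + $33.41 + $528.19 + $253.04 = $3,224.15
Net pay = $9,028.86 − $3,224.15 = $5,804.71

$5,804.71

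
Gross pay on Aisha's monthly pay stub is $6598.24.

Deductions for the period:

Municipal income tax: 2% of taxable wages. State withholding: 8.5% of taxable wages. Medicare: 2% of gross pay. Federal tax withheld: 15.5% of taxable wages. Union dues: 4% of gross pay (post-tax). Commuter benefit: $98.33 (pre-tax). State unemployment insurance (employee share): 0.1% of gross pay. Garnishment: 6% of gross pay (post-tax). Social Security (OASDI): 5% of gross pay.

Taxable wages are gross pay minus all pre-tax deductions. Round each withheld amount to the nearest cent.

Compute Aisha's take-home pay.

Commuter benefit: $98.33
Taxable wages = $6598.24 − $98.33 = $6499.91
State withholding: $6499.91 × 0.085 = $552.49
Municipal income tax: $6499.91 × 0.02 = $130.00
Federal tax withheld: $6499.91 × 0.155 = $1007.49
State unemployment insurance (employee share): $6598.24 × 0.001 = $6.60
Medicare: $6598.24 × 0.02 = $131.96
Social Security (OASDI): $6598.24 × 0.05 = $329.91
Union dues: $6598.24 × 0.04 = $263.93
Garnishment: $6598.24 × 0.06 = $395.89
Total deductions = $98.33 + $552.49 + $130.00 + $1007.49 + $6.60 + $131.96 + $329.91 + $263.93 + $395.89 = $2916.60
Net pay = $6598.24 − $2916.60 = $3681.64

$3681.64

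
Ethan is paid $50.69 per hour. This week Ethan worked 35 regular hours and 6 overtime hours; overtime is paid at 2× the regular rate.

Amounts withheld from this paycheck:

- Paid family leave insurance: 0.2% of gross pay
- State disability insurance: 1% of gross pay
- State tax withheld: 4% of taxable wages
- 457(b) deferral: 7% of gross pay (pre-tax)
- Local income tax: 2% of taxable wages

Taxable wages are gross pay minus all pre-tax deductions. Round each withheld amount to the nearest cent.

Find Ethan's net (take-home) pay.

Regular pay: 35 × $50.69 = $1,774.15
Overtime pay: 6 × $50.69 × 2 = $608.28
Gross pay = $1,774.15 + $608.28 = $2,382.43
457(b) deferral: $2,382.43 × 0.07 = $166.77
Taxable wages = $2,382.43 − $166.77 = $2,215.66
Local income tax: $2,215.66 × 0.02 = $44.31
State tax withheld: $2,215.66 × 0.04 = $88.63
Paid family leave insurance: $2,382.43 × 0.002 = $4.76
State disability insurance: $2,382.43 × 0.01 = $23.82
Total deductions = $166.77 + $44.31 + $88.63 + $4.76 + $23.82 = $328.29
Net pay = $2,382.43 − $328.29 = $2,054.14

$2,054.14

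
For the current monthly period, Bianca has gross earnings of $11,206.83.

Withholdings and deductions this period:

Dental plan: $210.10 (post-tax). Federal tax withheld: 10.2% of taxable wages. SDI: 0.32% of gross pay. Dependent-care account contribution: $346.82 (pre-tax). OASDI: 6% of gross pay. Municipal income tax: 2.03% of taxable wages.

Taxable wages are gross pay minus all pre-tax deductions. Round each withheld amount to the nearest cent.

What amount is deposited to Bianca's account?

$8,613.46

Dependent-care account contribution: $346.82
Taxable wages = $11,206.83 − $346.82 = $10,860.01
Municipal income tax: $10,860.01 × 0.0203 = $220.46
Federal tax withheld: $10,860.01 × 0.102 = $1,107.72
SDI: $11,206.83 × 0.0032 = $35.86
OASDI: $11,206.83 × 0.06 = $672.41
Dental plan: $210.10
Total deductions = $346.82 + $220.46 + $1,107.72 + $35.86 + $672.41 + $210.10 = $2,593.37
Net pay = $11,206.83 − $2,593.37 = $8,613.46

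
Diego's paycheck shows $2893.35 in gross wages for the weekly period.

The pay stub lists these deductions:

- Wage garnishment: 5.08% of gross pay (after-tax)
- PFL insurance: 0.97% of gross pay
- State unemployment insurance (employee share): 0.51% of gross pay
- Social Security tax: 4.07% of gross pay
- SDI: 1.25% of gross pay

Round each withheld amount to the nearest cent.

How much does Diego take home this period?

SDI: $2893.35 × 0.0125 = $36.17
Social Security tax: $2893.35 × 0.0407 = $117.76
State unemployment insurance (employee share): $2893.35 × 0.0051 = $14.76
PFL insurance: $2893.35 × 0.0097 = $28.07
Wage garnishment: $2893.35 × 0.0508 = $146.98
Total deductions = $36.17 + $117.76 + $14.76 + $28.07 + $146.98 = $343.74
Net pay = $2893.35 − $343.74 = $2549.61

$2549.61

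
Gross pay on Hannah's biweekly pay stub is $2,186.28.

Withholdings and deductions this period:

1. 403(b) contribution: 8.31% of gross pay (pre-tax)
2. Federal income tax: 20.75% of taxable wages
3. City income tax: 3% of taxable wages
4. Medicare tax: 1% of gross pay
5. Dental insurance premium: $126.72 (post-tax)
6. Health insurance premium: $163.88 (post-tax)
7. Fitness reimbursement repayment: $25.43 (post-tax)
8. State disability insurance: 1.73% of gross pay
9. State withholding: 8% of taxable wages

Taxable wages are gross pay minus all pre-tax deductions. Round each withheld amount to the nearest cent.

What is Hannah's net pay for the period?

$992.43

403(b) contribution: $2,186.28 × 0.0831 = $181.68
Taxable wages = $2,186.28 − $181.68 = $2,004.60
Federal income tax: $2,004.60 × 0.2075 = $415.95
City income tax: $2,004.60 × 0.03 = $60.14
State withholding: $2,004.60 × 0.08 = $160.37
Medicare tax: $2,186.28 × 0.01 = $21.86
State disability insurance: $2,186.28 × 0.0173 = $37.82
Health insurance premium: $163.88
Fitness reimbursement repayment: $25.43
Dental insurance premium: $126.72
Total deductions = $181.68 + $415.95 + $60.14 + $160.37 + $21.86 + $37.82 + $163.88 + $25.43 + $126.72 = $1,193.85
Net pay = $2,186.28 − $1,193.85 = $992.43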